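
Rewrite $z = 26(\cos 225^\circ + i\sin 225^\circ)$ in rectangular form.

a = r cos θ = 26 * -sqrt(2)/2 = -13*sqrt(2)
b = r sin θ = 26 * -sqrt(2)/2 = -13*sqrt(2)
z = -13*sqrt(2) - 13*sqrt(2)i


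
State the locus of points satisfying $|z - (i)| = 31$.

|z - z0| = r describes a circle centered at z0 with radius r
Here z0 = i and r = 31
Locus: Circle centered at (0, 1) with radius 31


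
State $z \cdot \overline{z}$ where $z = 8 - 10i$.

z * conjugate(z) = |z|^2 = a^2 + b^2
= 8^2 + (-10)^2 = 164


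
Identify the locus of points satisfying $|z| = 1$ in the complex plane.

|z| = 1 means sqrt(x^2 + y^2) = 1
This is a circle of radius 1 centered at the origin


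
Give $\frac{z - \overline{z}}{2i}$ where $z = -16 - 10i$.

z - conjugate(z) = 2bi
(z - conjugate(z))/(2i) = 2bi/(2i) = b = -10


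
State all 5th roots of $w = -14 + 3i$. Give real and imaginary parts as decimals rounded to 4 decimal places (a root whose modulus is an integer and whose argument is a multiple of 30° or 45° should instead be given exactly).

|w| = sqrt(205) ≈ 14.317821, arg(w) ≈ 167.905243°
Root modulus = sqrt(205)^(1/5) ≈ 1.702846
Root arguments: θ_k = (arg(w) + 360°k)/5 for k = 0, 1, ..., 4
Compute each root as (root modulus)(cos θ_k + i sin θ_k) using full-precision intermediates, then round to 4 decimal places.
Roots: 1.4186 + 0.9419i, -0.4574 + 1.6403i, -1.7013 + 0.0719i, -0.5941 - 1.5959i, 1.3342 - 1.0582i


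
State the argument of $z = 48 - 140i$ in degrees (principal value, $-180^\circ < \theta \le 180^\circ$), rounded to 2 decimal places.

θ = arctan(b/a) = arctan(-140/48) (quadrant-adjusted) = -71.08°


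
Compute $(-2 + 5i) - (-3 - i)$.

(-2 - (-3)) + (5 - (-1))i = 1 + 6i


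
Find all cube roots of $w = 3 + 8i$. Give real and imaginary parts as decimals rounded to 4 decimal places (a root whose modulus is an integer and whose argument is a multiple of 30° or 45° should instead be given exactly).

|w| = sqrt(73) ≈ 8.544004, arg(w) ≈ 69.443955°
Root modulus = sqrt(73)^(1/3) ≈ 2.044343
Root arguments: θ_k = (arg(w) + 360°k)/3 for k = 0, 1, ..., 2
Compute each root as (root modulus)(cos θ_k + i sin θ_k) using full-precision intermediates, then round to 4 decimal places.
Roots: 1.8798 + 0.8036i, -1.6359 + 1.2261i, -0.2439 - 2.0297i


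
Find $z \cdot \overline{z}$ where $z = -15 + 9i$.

z * conjugate(z) = |z|^2 = a^2 + b^2
= (-15)^2 + 9^2 = 306


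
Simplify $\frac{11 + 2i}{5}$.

Divisor is real, so divide each part by 5:
= 11/5 + (2/5)i


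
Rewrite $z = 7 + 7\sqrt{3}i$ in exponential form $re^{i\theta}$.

r = |z| = sqrt((7)^2 + (7*sqrt(3))^2) = sqrt(49 + 147) = sqrt(196) = 14
θ = arctan(b/a) = arctan(12.1244/7) (quadrant-adjusted) = 60° = π/3
z = 14e^(i*π/3)


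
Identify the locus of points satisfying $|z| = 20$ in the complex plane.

|z| = 20 means sqrt(x^2 + y^2) = 20
This is a circle of radius 20 centered at the origin


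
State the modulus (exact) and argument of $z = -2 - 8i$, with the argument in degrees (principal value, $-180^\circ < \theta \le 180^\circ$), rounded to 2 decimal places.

|z| = sqrt((-2)^2 + (-8)^2) = sqrt(68)
arg(z) = arctan(b/a) = arctan(-8/-2) (quadrant-adjusted) = -104.04°


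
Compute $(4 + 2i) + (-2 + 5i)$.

(4 + (-2)) + (2 + 5)i = 2 + 7i


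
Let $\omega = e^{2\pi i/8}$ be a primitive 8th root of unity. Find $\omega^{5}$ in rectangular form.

ω^5 = e^(2πi·5/8) = e^(i·5π/4)
= cos(5π/4) + i sin(5π/4)
= -sqrt(2)/2 - (sqrt(2)/2)i


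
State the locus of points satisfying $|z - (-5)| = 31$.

|z - z0| = r describes a circle centered at z0 with radius r
Here z0 = -5 and r = 31
Locus: Circle centered at (-5, 0) with radius 31


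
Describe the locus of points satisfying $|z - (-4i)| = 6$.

|z - z0| = r describes a circle centered at z0 with radius r
Here z0 = -4i and r = 6
Locus: Circle centered at (0, -4) with radius 6


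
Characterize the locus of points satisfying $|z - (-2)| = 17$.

|z - z0| = r describes a circle centered at z0 with radius r
Here z0 = -2 and r = 17
Locus: Circle centered at (-2, 0) with radius 17


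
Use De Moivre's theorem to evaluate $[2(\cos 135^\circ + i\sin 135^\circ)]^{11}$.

By De Moivre: z^n = r^n(cos(nθ) + i sin(nθ))
= 2^11(cos(11*135°) + i sin(11*135°))
= 2048(cos 45° + i sin 45°)
= 1024*sqrt(2) + 1024*sqrt(2)i


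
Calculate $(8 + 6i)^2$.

(a + bi)^2 = a^2 - b^2 + 2abi
= 8^2 - 6^2 + 2*8*6i
= 28 + 96i


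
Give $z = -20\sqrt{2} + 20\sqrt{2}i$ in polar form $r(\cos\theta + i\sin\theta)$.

r = |z| = sqrt(a^2 + b^2) = sqrt((-20*sqrt(2))^2 + (20*sqrt(2))^2) = sqrt(800 + 800) = sqrt(1600) = 40
θ = arctan(b/a) = arctan(28.2843/-28.2843) (quadrant-adjusted) = 135°
z = 40(cos 135° + i sin 135°)


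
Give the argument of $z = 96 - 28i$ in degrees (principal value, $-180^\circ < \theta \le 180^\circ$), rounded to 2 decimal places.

θ = arctan(b/a) = arctan(-28/96) (quadrant-adjusted) = -16.26°


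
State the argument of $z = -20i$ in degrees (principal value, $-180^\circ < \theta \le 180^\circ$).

a = 0 and b < 0, so z lies on the negative imaginary axis: θ = -90°


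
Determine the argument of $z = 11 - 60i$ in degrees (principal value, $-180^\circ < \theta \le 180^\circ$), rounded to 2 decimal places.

θ = arctan(b/a) = arctan(-60/11) (quadrant-adjusted) = -79.61°


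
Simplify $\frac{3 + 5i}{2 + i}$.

Multiply numerator and denominator by conjugate (2 - i):
= (3 + 5i)(2 - i) / (2^2 + 1^2)
= (11 + 7i) / 5
= 11/5 + (7/5)i


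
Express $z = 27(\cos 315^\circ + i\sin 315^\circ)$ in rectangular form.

a = r cos θ = 27 * sqrt(2)/2 = 27*sqrt(2)/2
b = r sin θ = 27 * -sqrt(2)/2 = -27*sqrt(2)/2
z = 27*sqrt(2)/2 - (27*sqrt(2)/2)i


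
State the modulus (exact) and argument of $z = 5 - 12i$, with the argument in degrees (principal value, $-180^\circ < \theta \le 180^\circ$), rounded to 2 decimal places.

|z| = sqrt(5^2 + (-12)^2) = 13
arg(z) = arctan(b/a) = arctan(-12/5) (quadrant-adjusted) = -67.38°


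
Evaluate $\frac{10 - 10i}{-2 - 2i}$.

Multiply numerator and denominator by conjugate (-2 + 2i):
= (10 - 10i)(-2 + 2i) / ((-2)^2 + (-2)^2)
= (40i) / 8
= 5i


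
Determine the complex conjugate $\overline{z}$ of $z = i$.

If z = a + bi, then conjugate(z) = a - bi
conjugate(i) = -i


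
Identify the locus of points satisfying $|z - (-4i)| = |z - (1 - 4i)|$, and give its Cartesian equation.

|z - z1| = |z - z2| means z is equidistant from z1 and z2,
i.e. the perpendicular bisector of the segment from (0, -4) to (1, -4) (midpoint (1/2, -4)).
With z = x + yi, square both sides:
(x - 0)^2 + (y - (-4))^2 = (x - 1)^2 + (y - (-4))^2
The x^2 and y^2 terms cancel: 2x + 0y = 17 - 16 = 1
Simplify: x = 1/2
Locus: Perpendicular bisector of the segment from (0, -4) to (1, -4): the line x = 1/2


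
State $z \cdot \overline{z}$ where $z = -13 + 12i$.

z * conjugate(z) = |z|^2 = a^2 + b^2
= (-13)^2 + 12^2 = 313


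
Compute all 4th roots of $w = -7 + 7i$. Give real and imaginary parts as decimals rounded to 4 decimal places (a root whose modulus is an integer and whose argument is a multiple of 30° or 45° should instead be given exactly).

|w| = sqrt(98) ≈ 9.899495, arg(w) = 135°
Root modulus = sqrt(98)^(1/4) ≈ 1.773794
Root arguments: θ_k = (135° + 360°k)/4 for k = 0, 1, ..., 3
Compute each root as (root modulus)(cos θ_k + i sin θ_k) using full-precision intermediates, then round to 4 decimal places.
Roots: 1.4749 + 0.9855i, -0.9855 + 1.4749i, -1.4749 - 0.9855i, 0.9855 - 1.4749i


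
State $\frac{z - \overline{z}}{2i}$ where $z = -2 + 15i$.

z - conjugate(z) = 2bi
(z - conjugate(z))/(2i) = 2bi/(2i) = b = 15


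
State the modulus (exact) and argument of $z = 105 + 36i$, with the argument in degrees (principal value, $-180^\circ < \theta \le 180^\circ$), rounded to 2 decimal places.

|z| = sqrt(105^2 + 36^2) = 111
arg(z) = arctan(b/a) = arctan(36/105) (quadrant-adjusted) = 18.92°


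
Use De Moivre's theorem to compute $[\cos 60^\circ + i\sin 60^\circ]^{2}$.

By De Moivre: z^n = r^n(cos(nθ) + i sin(nθ))
= 1^2(cos(2*60°) + i sin(2*60°))
= 1(cos 120° + i sin 120°)
= -1/2 + (sqrt(3)/2)i


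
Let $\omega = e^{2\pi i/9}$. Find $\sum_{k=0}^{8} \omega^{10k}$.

Let ζ = ω^10 = e^(2πi·10/9). Since 9 ∤ 10, ζ ≠ 1.
Sum = Σ_{k=0}^{8} ζ^k = (ζ^9 - 1)/(ζ - 1) = (ω^{10·9} - 1)/(ζ - 1) = (1 - 1)/(ζ - 1) = 0


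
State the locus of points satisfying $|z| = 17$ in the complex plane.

|z| = 17 means sqrt(x^2 + y^2) = 17
This is a circle of radius 17 centered at the origin


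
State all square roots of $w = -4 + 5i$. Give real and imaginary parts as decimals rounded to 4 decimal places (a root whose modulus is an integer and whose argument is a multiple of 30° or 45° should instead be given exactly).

|w| = sqrt(41) ≈ 6.403124, arg(w) ≈ 128.659808°
Root modulus = sqrt(41)^(1/2) ≈ 2.530440
Root arguments: θ_k = (arg(w) + 360°k)/2 for k = 0, 1, ..., 1
Compute each root as (root modulus)(cos θ_k + i sin θ_k) using full-precision intermediates, then round to 4 decimal places.
Roots: 1.0962 + 2.2807i, -1.0962 - 2.2807i


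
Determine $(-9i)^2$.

(a + bi)^2 = a^2 - b^2 + 2abi
= 0^2 - (-9)^2 + 2*0*(-9)i
= -81


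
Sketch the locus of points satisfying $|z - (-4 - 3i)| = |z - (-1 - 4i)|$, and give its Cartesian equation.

|z - z1| = |z - z2| means z is equidistant from z1 and z2,
i.e. the perpendicular bisector of the segment from (-4, -3) to (-1, -4) (midpoint (-5/2, -7/2)).
With z = x + yi, square both sides:
(x - (-4))^2 + (y - (-3))^2 = (x - (-1))^2 + (y - (-4))^2
The x^2 and y^2 terms cancel: 6x + (-2)y = 17 - 25 = -8
Simplify: 3x - y = -4
Locus: Perpendicular bisector of the segment from (-4, -3) to (-1, -4): the line 3x - y = -4


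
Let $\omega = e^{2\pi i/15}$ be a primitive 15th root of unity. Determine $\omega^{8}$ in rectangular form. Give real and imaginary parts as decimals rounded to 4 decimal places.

ω^8 = e^(2πi·8/15) = e^(i·16π/15)
= cos(16π/15) + i sin(16π/15)
= -0.9781 - 0.2079i


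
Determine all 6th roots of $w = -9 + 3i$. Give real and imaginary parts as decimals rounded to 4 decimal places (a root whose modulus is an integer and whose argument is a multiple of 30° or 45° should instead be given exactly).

|w| = sqrt(90) ≈ 9.486833, arg(w) ≈ 161.565051°
Root modulus = sqrt(90)^(1/6) ≈ 1.454968
Root arguments: θ_k = (arg(w) + 360°k)/6 for k = 0, 1, ..., 5
Compute each root as (root modulus)(cos θ_k + i sin θ_k) using full-precision intermediates, then round to 4 decimal places.
Roots: 1.2972 + 0.6589i, 0.0780 + 1.4529i, -1.2192 + 0.7940i, -1.2972 - 0.6589i, -0.0780 - 1.4529i, 1.2192 - 0.7940i


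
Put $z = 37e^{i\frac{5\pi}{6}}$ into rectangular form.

a = r cos θ = 37 * -sqrt(3)/2 = -37*sqrt(3)/2
b = r sin θ = 37 * 1/2 = 37/2
z = -37*sqrt(3)/2 + (37/2)i


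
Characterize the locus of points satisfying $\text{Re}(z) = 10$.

Re(z) = x where z = x + yi; the equation x = 10 is satisfied by all points with that x-coordinate
Locus: Vertical line x = 10


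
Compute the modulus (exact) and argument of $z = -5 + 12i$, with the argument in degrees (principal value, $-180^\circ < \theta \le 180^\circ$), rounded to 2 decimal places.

|z| = sqrt((-5)^2 + 12^2) = 13
arg(z) = arctan(b/a) = arctan(12/-5) (quadrant-adjusted) = 112.62°


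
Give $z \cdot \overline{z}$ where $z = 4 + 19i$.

z * conjugate(z) = |z|^2 = a^2 + b^2
= 4^2 + 19^2 = 377


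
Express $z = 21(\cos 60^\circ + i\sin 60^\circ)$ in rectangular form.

a = r cos θ = 21 * 1/2 = 21/2
b = r sin θ = 21 * sqrt(3)/2 = 21*sqrt(3)/2
z = 21/2 + (21*sqrt(3)/2)i


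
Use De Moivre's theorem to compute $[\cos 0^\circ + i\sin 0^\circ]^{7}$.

By De Moivre: z^n = r^n(cos(nθ) + i sin(nθ))
= 1^7(cos(7*0°) + i sin(7*0°))
= 1(cos 0° + i sin 0°)
= 1


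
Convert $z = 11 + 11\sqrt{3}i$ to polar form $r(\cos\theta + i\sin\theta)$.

r = |z| = sqrt(a^2 + b^2) = sqrt((11)^2 + (11*sqrt(3))^2) = sqrt(121 + 363) = sqrt(484) = 22
θ = arctan(b/a) = arctan(19.0526/11) (quadrant-adjusted) = 60°
z = 22(cos 60° + i sin 60°)


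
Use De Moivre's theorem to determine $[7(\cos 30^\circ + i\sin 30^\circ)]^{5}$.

By De Moivre: z^n = r^n(cos(nθ) + i sin(nθ))
= 7^5(cos(5*30°) + i sin(5*30°))
= 16807(cos 150° + i sin 150°)
= -16807*sqrt(3)/2 + (16807/2)i


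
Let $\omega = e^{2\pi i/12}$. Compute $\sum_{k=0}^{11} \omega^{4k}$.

Let ζ = ω^4 = e^(2πi·4/12). Since 12 ∤ 4, ζ ≠ 1.
Sum = Σ_{k=0}^{11} ζ^k = (ζ^12 - 1)/(ζ - 1) = (ω^{4·12} - 1)/(ζ - 1) = (1 - 1)/(ζ - 1) = 0


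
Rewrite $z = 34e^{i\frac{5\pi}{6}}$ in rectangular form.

a = r cos θ = 34 * -sqrt(3)/2 = -17*sqrt(3)
b = r sin θ = 34 * 1/2 = 17
z = -17*sqrt(3) + 17i


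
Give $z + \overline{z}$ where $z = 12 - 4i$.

z + conjugate(z) = (a + bi) + (a - bi) = 2a
= 2 * 12 = 24


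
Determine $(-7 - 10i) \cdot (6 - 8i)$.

(a1*a2 - b1*b2) + (a1*b2 + b1*a2)i
= (-42 - 80) + (56 + (-60))i
= -122 - 4i


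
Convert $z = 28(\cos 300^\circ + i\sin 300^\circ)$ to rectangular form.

a = r cos θ = 28 * 1/2 = 14
b = r sin θ = 28 * -sqrt(3)/2 = -14*sqrt(3)
z = 14 - 14*sqrt(3)i


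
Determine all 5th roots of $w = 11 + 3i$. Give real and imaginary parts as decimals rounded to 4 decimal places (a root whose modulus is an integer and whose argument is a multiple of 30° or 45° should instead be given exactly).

|w| = sqrt(130) ≈ 11.401754, arg(w) ≈ 15.255119°
Root modulus = sqrt(130)^(1/5) ≈ 1.627025
Root arguments: θ_k = (arg(w) + 360°k)/5 for k = 0, 1, ..., 4
Compute each root as (root modulus)(cos θ_k + i sin θ_k) using full-precision intermediates, then round to 4 decimal places.
Roots: 1.6247 + 0.0866i, 0.4197 + 1.5720i, -1.3653 + 0.8849i, -1.2635 - 1.0250i, 0.5844 - 1.5184i


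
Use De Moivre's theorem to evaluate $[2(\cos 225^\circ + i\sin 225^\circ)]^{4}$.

By De Moivre: z^n = r^n(cos(nθ) + i sin(nθ))
= 2^4(cos(4*225°) + i sin(4*225°))
= 16(cos 180° + i sin 180°)
= -16


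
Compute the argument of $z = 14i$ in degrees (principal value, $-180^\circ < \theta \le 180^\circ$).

a = 0 and b > 0, so z lies on the positive imaginary axis: θ = 90°


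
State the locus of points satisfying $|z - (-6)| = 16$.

|z - z0| = r describes a circle centered at z0 with radius r
Here z0 = -6 and r = 16
Locus: Circle centered at (-6, 0) with radius 16


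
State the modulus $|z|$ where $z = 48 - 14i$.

|z| = sqrt(a^2 + b^2) = sqrt(48^2 + (-14)^2) = sqrt(2500) = 50


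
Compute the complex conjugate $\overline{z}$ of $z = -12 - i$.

If z = a + bi, then conjugate(z) = a - bi
conjugate(-12 - i) = -12 + i


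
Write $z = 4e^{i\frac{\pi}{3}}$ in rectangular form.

a = r cos θ = 4 * 1/2 = 2
b = r sin θ = 4 * sqrt(3)/2 = 2*sqrt(3)
z = 2 + 2*sqrt(3)i


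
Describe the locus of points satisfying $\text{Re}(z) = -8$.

Re(z) = x where z = x + yi; the equation x = -8 is satisfied by all points with that x-coordinate
Locus: Vertical line x = -8


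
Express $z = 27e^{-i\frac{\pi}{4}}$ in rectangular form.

a = r cos θ = 27 * sqrt(2)/2 = 27*sqrt(2)/2
b = r sin θ = 27 * -sqrt(2)/2 = -27*sqrt(2)/2
z = 27*sqrt(2)/2 - (27*sqrt(2)/2)i


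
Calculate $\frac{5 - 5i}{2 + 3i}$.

Multiply numerator and denominator by conjugate (2 - 3i):
= (5 - 5i)(2 - 3i) / (2^2 + 3^2)
= (-5 - 25i) / 13
= -5/13 - (25/13)i


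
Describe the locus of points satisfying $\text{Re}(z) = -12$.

Re(z) = x where z = x + yi; the equation x = -12 is satisfied by all points with that x-coordinate
Locus: Vertical line x = -12


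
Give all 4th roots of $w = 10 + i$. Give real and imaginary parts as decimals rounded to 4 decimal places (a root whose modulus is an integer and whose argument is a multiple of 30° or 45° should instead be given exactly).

|w| = sqrt(101) ≈ 10.049876, arg(w) ≈ 5.710593°
Root modulus = sqrt(101)^(1/4) ≈ 1.780493
Root arguments: θ_k = (arg(w) + 360°k)/4 for k = 0, 1, ..., 3
Compute each root as (root modulus)(cos θ_k + i sin θ_k) using full-precision intermediates, then round to 4 decimal places.
Roots: 1.7799 + 0.0444i, -0.0444 + 1.7799i, -1.7799 - 0.0444i, 0.0444 - 1.7799i


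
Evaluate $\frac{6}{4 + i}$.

Multiply numerator and denominator by conjugate (4 - i):
= (6)(4 - i) / (4^2 + 1^2)
= (24 - 6i) / 17
= 24/17 - (6/17)i


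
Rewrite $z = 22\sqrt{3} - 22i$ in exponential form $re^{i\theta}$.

r = |z| = sqrt((22*sqrt(3))^2 + (-22)^2) = sqrt(1452 + 484) = sqrt(1936) = 44
θ = arctan(b/a) = arctan(-22/38.1051) (quadrant-adjusted) = -30° = -π/6
z = 44e^(-i*π/6)


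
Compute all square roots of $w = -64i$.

|w| = 64, arg(w) = 270°
Root modulus = 64^(1/2) = 8
Root arguments: θ_k = (270° + 360°k)/2 for k = 0, 1, ..., 1
Roots: -4*sqrt(2) + 4*sqrt(2)i, 4*sqrt(2) - 4*sqrt(2)i


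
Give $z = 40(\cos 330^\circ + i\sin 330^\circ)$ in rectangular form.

a = r cos θ = 40 * sqrt(3)/2 = 20*sqrt(3)
b = r sin θ = 40 * -1/2 = -20
z = 20*sqrt(3) - 20i


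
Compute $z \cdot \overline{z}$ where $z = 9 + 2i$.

z * conjugate(z) = |z|^2 = a^2 + b^2
= 9^2 + 2^2 = 85


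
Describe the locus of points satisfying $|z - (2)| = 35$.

|z - z0| = r describes a circle centered at z0 with radius r
Here z0 = 2 and r = 35
Locus: Circle centered at (2, 0) with radius 35


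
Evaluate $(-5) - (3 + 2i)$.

(-5 - 3) + (0 - 2)i = -8 - 2i


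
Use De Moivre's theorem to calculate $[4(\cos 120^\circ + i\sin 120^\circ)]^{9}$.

By De Moivre: z^n = r^n(cos(nθ) + i sin(nθ))
= 4^9(cos(9*120°) + i sin(9*120°))
= 262144(cos 0° + i sin 0°)
= 262144


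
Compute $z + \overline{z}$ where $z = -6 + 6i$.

z + conjugate(z) = (a + bi) + (a - bi) = 2a
= 2 * (-6) = -12


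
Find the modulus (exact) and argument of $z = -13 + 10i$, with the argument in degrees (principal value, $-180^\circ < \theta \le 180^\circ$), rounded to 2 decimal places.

|z| = sqrt((-13)^2 + 10^2) = sqrt(269)
arg(z) = arctan(b/a) = arctan(10/-13) (quadrant-adjusted) = 142.43°


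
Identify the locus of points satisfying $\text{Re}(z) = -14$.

Re(z) = x where z = x + yi; the equation x = -14 is satisfied by all points with that x-coordinate
Locus: Vertical line x = -14


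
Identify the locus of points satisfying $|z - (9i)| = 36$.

|z - z0| = r describes a circle centered at z0 with radius r
Here z0 = 9i and r = 36
Locus: Circle centered at (0, 9) with radius 36


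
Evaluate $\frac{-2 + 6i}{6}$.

Divisor is real, so divide each part by 6:
= -1/3 + i


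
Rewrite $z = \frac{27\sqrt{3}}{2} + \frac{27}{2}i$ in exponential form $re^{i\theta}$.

r = |z| = sqrt((27*sqrt(3)/2)^2 + (27/2)^2) = sqrt(2187/4 + 729/4) = sqrt(729) = 27
θ = arctan(b/a) = arctan(13.5/23.3827) (quadrant-adjusted) = 30° = π/6
z = 27e^(i*π/6)


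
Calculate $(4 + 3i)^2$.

(a + bi)^2 = a^2 - b^2 + 2abi
= 4^2 - 3^2 + 2*4*3i
= 7 + 24i


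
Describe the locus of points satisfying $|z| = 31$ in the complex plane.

|z| = 31 means sqrt(x^2 + y^2) = 31
This is a circle of radius 31 centered at the origin


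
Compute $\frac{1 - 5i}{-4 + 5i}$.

Multiply numerator and denominator by conjugate (-4 - 5i):
= (1 - 5i)(-4 - 5i) / ((-4)^2 + 5^2)
= (-29 + 15i) / 41
= -29/41 + (15/41)i


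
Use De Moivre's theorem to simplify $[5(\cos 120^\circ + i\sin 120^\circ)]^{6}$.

By De Moivre: z^n = r^n(cos(nθ) + i sin(nθ))
= 5^6(cos(6*120°) + i sin(6*120°))
= 15625(cos 0° + i sin 0°)
= 15625


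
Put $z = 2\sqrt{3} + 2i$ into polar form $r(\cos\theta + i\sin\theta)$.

r = |z| = sqrt(a^2 + b^2) = sqrt((2*sqrt(3))^2 + (2)^2) = sqrt(12 + 4) = sqrt(16) = 4
θ = arctan(b/a) = arctan(2/3.4641) (quadrant-adjusted) = 30°
z = 4(cos 30° + i sin 30°)


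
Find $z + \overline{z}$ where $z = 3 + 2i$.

z + conjugate(z) = (a + bi) + (a - bi) = 2a
= 2 * 3 = 6


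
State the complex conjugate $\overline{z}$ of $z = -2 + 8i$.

If z = a + bi, then conjugate(z) = a - bi
conjugate(-2 + 8i) = -2 - 8i


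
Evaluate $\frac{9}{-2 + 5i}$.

Multiply numerator and denominator by conjugate (-2 - 5i):
= (9)(-2 - 5i) / ((-2)^2 + 5^2)
= (-18 - 45i) / 29
= -18/29 - (45/29)i


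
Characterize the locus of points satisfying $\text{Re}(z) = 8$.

Re(z) = x where z = x + yi; the equation x = 8 is satisfied by all points with that x-coordinate
Locus: Vertical line x = 8


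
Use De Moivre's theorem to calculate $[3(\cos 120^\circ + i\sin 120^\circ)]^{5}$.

By De Moivre: z^n = r^n(cos(nθ) + i sin(nθ))
= 3^5(cos(5*120°) + i sin(5*120°))
= 243(cos 240° + i sin 240°)
= -243/2 - (243*sqrt(3)/2)i


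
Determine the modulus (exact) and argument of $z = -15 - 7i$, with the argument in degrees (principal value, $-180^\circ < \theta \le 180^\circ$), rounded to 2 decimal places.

|z| = sqrt((-15)^2 + (-7)^2) = sqrt(274)
arg(z) = arctan(b/a) = arctan(-7/-15) (quadrant-adjusted) = -154.98°


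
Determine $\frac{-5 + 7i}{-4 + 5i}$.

Multiply numerator and denominator by conjugate (-4 - 5i):
= (-5 + 7i)(-4 - 5i) / ((-4)^2 + 5^2)
= (55 - 3i) / 41
= 55/41 - (3/41)i


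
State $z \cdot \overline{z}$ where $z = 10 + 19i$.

z * conjugate(z) = |z|^2 = a^2 + b^2
= 10^2 + 19^2 = 461


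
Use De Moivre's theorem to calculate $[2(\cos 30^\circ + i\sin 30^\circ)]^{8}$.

By De Moivre: z^n = r^n(cos(nθ) + i sin(nθ))
= 2^8(cos(8*30°) + i sin(8*30°))
= 256(cos 240° + i sin 240°)
= -128 - 128*sqrt(3)i


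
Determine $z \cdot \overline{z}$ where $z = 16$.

z * conjugate(z) = |z|^2 = a^2 + b^2
= 16^2 + 0^2 = 256


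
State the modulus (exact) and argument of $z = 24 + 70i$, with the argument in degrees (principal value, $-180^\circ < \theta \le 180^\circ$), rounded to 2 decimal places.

|z| = sqrt(24^2 + 70^2) = 74
arg(z) = arctan(b/a) = arctan(70/24) (quadrant-adjusted) = 71.08°


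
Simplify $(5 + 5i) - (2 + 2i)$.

(5 - 2) + (5 - 2)i = 3 + 3i


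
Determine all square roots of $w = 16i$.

|w| = 16, arg(w) = 90°
Root modulus = 16^(1/2) = 4
Root arguments: θ_k = (90° + 360°k)/2 for k = 0, 1, ..., 1
Roots: 2*sqrt(2) + 2*sqrt(2)i, -2*sqrt(2) - 2*sqrt(2)i


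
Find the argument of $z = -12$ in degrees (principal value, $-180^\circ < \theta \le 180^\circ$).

b = 0 and a < 0, so z lies on the negative real axis: θ = 180°


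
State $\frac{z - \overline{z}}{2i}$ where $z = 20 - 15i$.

z - conjugate(z) = 2bi
(z - conjugate(z))/(2i) = 2bi/(2i) = b = -15


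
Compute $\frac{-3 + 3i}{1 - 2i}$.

Multiply numerator and denominator by conjugate (1 + 2i):
= (-3 + 3i)(1 + 2i) / (1^2 + (-2)^2)
= (-9 - 3i) / 5
= -9/5 - (3/5)i


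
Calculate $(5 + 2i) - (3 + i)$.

(5 - 3) + (2 - 1)i = 2 + i


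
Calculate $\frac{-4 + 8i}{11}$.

Divisor is real, so divide each part by 11:
= -4/11 + (8/11)i


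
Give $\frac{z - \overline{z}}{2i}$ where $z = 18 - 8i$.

z - conjugate(z) = 2bi
(z - conjugate(z))/(2i) = 2bi/(2i) = b = -8


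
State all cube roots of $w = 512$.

|w| = 512, arg(w) = 0°
Root modulus = 512^(1/3) = 8
Root arguments: θ_k = (0° + 360°k)/3 for k = 0, 1, ..., 2
Roots: 8, -4 + 4*sqrt(3)i, -4 - 4*sqrt(3)i


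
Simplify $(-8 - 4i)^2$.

(a + bi)^2 = a^2 - b^2 + 2abi
= (-8)^2 - (-4)^2 + 2*(-8)*(-4)i
= 48 + 64i


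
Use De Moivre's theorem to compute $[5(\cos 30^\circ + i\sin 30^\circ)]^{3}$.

By De Moivre: z^n = r^n(cos(nθ) + i sin(nθ))
= 5^3(cos(3*30°) + i sin(3*30°))
= 125(cos 90° + i sin 90°)
= 125i


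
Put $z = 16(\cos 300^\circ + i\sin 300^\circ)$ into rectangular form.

a = r cos θ = 16 * 1/2 = 8
b = r sin θ = 16 * -sqrt(3)/2 = -8*sqrt(3)
z = 8 - 8*sqrt(3)i


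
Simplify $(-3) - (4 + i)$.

(-3 - 4) + (0 - 1)i = -7 - i


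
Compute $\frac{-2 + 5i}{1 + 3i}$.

Multiply numerator and denominator by conjugate (1 - 3i):
= (-2 + 5i)(1 - 3i) / (1^2 + 3^2)
= (13 + 11i) / 10
= 13/10 + (11/10)i


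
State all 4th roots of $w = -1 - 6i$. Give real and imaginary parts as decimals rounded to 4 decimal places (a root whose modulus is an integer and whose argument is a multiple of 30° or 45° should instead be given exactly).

|w| = sqrt(37) ≈ 6.082763, arg(w) ≈ 260.537678°
Root modulus = sqrt(37)^(1/4) ≈ 1.570454
Root arguments: θ_k = (arg(w) + 360°k)/4 for k = 0, 1, ..., 3
Compute each root as (root modulus)(cos θ_k + i sin θ_k) using full-precision intermediates, then round to 4 decimal places.
Roots: 0.6604 + 1.4249i, -1.4249 + 0.6604i, -0.6604 - 1.4249i, 1.4249 - 0.6604i


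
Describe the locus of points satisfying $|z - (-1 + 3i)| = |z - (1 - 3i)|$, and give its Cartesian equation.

|z - z1| = |z - z2| means z is equidistant from z1 and z2,
i.e. the perpendicular bisector of the segment from (-1, 3) to (1, -3) (midpoint (0, 0)).
With z = x + yi, square both sides:
(x - (-1))^2 + (y - 3)^2 = (x - 1)^2 + (y - (-3))^2
The x^2 and y^2 terms cancel: 4x + (-12)y = 10 - 10 = 0
Simplify: x - 3y = 0
Locus: Perpendicular bisector of the segment from (-1, 3) to (1, -3): the line x - 3y = 0


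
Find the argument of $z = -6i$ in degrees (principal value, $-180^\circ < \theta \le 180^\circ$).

a = 0 and b < 0, so z lies on the negative imaginary axis: θ = -90°


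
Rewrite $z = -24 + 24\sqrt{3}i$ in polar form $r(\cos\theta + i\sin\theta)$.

r = |z| = sqrt(a^2 + b^2) = sqrt((-24)^2 + (24*sqrt(3))^2) = sqrt(576 + 1728) = sqrt(2304) = 48
θ = arctan(b/a) = arctan(41.5692/-24) (quadrant-adjusted) = 120°
z = 48(cos 120° + i sin 120°)


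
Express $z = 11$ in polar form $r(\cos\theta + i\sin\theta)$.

r = |z| = sqrt(a^2 + b^2) = sqrt((11)^2 + (0)^2) = sqrt(121 + 0) = sqrt(121) = 11
b = 0 and a > 0, so z lies on the positive real axis: θ = 0°
z = 11(cos 0° + i sin 0°)


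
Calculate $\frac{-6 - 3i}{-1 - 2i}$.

Multiply numerator and denominator by conjugate (-1 + 2i):
= (-6 - 3i)(-1 + 2i) / ((-1)^2 + (-2)^2)
= (12 - 9i) / 5
= 12/5 - (9/5)i


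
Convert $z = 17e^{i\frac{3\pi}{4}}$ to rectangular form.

a = r cos θ = 17 * -sqrt(2)/2 = -17*sqrt(2)/2
b = r sin θ = 17 * sqrt(2)/2 = 17*sqrt(2)/2
z = -17*sqrt(2)/2 + (17*sqrt(2)/2)i


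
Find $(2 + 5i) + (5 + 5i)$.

(2 + 5) + (5 + 5)i = 7 + 10i


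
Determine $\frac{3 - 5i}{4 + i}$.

Multiply numerator and denominator by conjugate (4 - i):
= (3 - 5i)(4 - i) / (4^2 + 1^2)
= (7 - 23i) / 17
= 7/17 - (23/17)i


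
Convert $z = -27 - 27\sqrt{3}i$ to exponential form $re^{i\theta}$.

r = |z| = sqrt((-27)^2 + (-27*sqrt(3))^2) = sqrt(729 + 2187) = sqrt(2916) = 54
θ = arctan(b/a) = arctan(-46.7654/-27) (quadrant-adjusted) = -120° = -2π/3
z = 54e^(-i*2π/3)


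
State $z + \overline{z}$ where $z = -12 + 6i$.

z + conjugate(z) = (a + bi) + (a - bi) = 2a
= 2 * (-12) = -24


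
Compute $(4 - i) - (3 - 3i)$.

(4 - 3) + (-1 - (-3))i = 1 + 2i


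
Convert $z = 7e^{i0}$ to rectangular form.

a = r cos θ = 7 * 1 = 7
b = r sin θ = 7 * 0 = 0
z = 7


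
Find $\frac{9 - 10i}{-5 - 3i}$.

Multiply numerator and denominator by conjugate (-5 + 3i):
= (9 - 10i)(-5 + 3i) / ((-5)^2 + (-3)^2)
= (-15 + 77i) / 34
= -15/34 + (77/34)i


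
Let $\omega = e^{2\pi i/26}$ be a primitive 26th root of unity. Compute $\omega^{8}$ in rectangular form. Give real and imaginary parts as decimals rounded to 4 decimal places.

ω^8 = e^(2πi·8/26) = e^(i·8π/13)
= cos(8π/13) + i sin(8π/13)
= -0.3546 + 0.9350i


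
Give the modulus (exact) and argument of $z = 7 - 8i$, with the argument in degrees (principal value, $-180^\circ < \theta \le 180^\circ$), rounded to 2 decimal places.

|z| = sqrt(7^2 + (-8)^2) = sqrt(113)
arg(z) = arctan(b/a) = arctan(-8/7) (quadrant-adjusted) = -48.81°


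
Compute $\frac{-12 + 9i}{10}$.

Divisor is real, so divide each part by 10:
= -6/5 + (9/10)i


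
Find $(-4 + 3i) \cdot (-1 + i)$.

(a1*a2 - b1*b2) + (a1*b2 + b1*a2)i
= (4 - 3) + (-4 + (-3))i
= 1 - 7i


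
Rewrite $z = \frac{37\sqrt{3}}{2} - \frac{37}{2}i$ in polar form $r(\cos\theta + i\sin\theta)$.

r = |z| = sqrt(a^2 + b^2) = sqrt((37*sqrt(3)/2)^2 + (-37/2)^2) = sqrt(4107/4 + 1369/4) = sqrt(1369) = 37
θ = arctan(b/a) = arctan(-18.5/32.0429) (quadrant-adjusted) = 330°
z = 37(cos 330° + i sin 330°)


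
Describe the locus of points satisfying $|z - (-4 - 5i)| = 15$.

|z - z0| = r describes a circle centered at z0 with radius r
Here z0 = -4 - 5i and r = 15
Locus: Circle centered at (-4, -5) with radius 15


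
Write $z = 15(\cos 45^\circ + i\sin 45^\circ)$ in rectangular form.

a = r cos θ = 15 * sqrt(2)/2 = 15*sqrt(2)/2
b = r sin θ = 15 * sqrt(2)/2 = 15*sqrt(2)/2
z = 15*sqrt(2)/2 + (15*sqrt(2)/2)i


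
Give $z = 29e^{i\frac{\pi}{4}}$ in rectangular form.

a = r cos θ = 29 * sqrt(2)/2 = 29*sqrt(2)/2
b = r sin θ = 29 * sqrt(2)/2 = 29*sqrt(2)/2
z = 29*sqrt(2)/2 + (29*sqrt(2)/2)i


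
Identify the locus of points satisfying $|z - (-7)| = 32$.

|z - z0| = r describes a circle centered at z0 with radius r
Here z0 = -7 and r = 32
Locus: Circle centered at (-7, 0) with radius 32


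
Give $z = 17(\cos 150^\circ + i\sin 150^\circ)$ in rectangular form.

a = r cos θ = 17 * -sqrt(3)/2 = -17*sqrt(3)/2
b = r sin θ = 17 * 1/2 = 17/2
z = -17*sqrt(3)/2 + (17/2)i


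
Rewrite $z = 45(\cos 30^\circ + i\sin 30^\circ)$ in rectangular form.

a = r cos θ = 45 * sqrt(3)/2 = 45*sqrt(3)/2
b = r sin θ = 45 * 1/2 = 45/2
z = 45*sqrt(3)/2 + (45/2)i


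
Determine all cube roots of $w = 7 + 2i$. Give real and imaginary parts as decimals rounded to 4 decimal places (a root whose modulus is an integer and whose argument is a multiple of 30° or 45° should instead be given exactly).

|w| = sqrt(53) ≈ 7.280110, arg(w) ≈ 15.945396°
Root modulus = sqrt(53)^(1/3) ≈ 1.938114
Root arguments: θ_k = (arg(w) + 360°k)/3 for k = 0, 1, ..., 2
Compute each root as (root modulus)(cos θ_k + i sin θ_k) using full-precision intermediates, then round to 4 decimal places.
Roots: 1.9298 + 0.1795i, -1.1204 + 1.5815i, -0.8094 - 1.7610i


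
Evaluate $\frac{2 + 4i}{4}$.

Divisor is real, so divide each part by 4:
= 1/2 + i


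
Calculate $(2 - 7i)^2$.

(a + bi)^2 = a^2 - b^2 + 2abi
= 2^2 - (-7)^2 + 2*2*(-7)i
= -45 - 28i


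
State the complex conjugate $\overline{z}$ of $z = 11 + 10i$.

If z = a + bi, then conjugate(z) = a - bi
conjugate(11 + 10i) = 11 - 10i


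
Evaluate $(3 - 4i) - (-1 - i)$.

(3 - (-1)) + (-4 - (-1))i = 4 - 3i


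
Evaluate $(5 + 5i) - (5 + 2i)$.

(5 - 5) + (5 - 2)i = 3i


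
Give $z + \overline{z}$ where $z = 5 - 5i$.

z + conjugate(z) = (a + bi) + (a - bi) = 2a
= 2 * 5 = 10


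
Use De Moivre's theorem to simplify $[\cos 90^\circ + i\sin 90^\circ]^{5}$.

By De Moivre: z^n = r^n(cos(nθ) + i sin(nθ))
= 1^5(cos(5*90°) + i sin(5*90°))
= 1(cos 90° + i sin 90°)
= i


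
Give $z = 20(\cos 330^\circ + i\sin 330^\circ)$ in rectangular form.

a = r cos θ = 20 * sqrt(3)/2 = 10*sqrt(3)
b = r sin θ = 20 * -1/2 = -10
z = 10*sqrt(3) - 10i


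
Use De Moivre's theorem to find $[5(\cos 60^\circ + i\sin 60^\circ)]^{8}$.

By De Moivre: z^n = r^n(cos(nθ) + i sin(nθ))
= 5^8(cos(8*60°) + i sin(8*60°))
= 390625(cos 120° + i sin 120°)
= -390625/2 + (390625*sqrt(3)/2)i


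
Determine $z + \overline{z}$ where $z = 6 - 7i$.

z + conjugate(z) = (a + bi) + (a - bi) = 2a
= 2 * 6 = 12


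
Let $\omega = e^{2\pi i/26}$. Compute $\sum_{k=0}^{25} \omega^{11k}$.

Let ζ = ω^11 = e^(2πi·11/26). Since 26 ∤ 11, ζ ≠ 1.
Sum = Σ_{k=0}^{25} ζ^k = (ζ^26 - 1)/(ζ - 1) = (ω^{11·26} - 1)/(ζ - 1) = (1 - 1)/(ζ - 1) = 0


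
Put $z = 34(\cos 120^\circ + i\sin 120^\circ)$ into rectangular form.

a = r cos θ = 34 * -1/2 = -17
b = r sin θ = 34 * sqrt(3)/2 = 17*sqrt(3)
z = -17 + 17*sqrt(3)i


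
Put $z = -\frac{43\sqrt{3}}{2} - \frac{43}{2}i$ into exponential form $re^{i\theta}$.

r = |z| = sqrt((-43*sqrt(3)/2)^2 + (-43/2)^2) = sqrt(5547/4 + 1849/4) = sqrt(1849) = 43
θ = arctan(b/a) = arctan(-21.5/-37.2391) (quadrant-adjusted) = -150° = -5π/6
z = 43e^(-i*5π/6)


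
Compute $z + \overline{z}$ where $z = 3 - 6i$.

z + conjugate(z) = (a + bi) + (a - bi) = 2a
= 2 * 3 = 6


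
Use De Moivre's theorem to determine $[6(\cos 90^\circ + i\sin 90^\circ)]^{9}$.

By De Moivre: z^n = r^n(cos(nθ) + i sin(nθ))
= 6^9(cos(9*90°) + i sin(9*90°))
= 10077696(cos 90° + i sin 90°)
= 10077696i


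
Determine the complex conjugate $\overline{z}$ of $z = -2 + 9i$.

If z = a + bi, then conjugate(z) = a - bi
conjugate(-2 + 9i) = -2 - 9i


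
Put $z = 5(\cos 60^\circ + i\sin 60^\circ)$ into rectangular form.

a = r cos θ = 5 * 1/2 = 5/2
b = r sin θ = 5 * sqrt(3)/2 = 5*sqrt(3)/2
z = 5/2 + (5*sqrt(3)/2)i


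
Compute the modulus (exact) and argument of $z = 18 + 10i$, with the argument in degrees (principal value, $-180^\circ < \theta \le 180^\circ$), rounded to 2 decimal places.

|z| = sqrt(18^2 + 10^2) = sqrt(424)
arg(z) = arctan(b/a) = arctan(10/18) (quadrant-adjusted) = 29.05°


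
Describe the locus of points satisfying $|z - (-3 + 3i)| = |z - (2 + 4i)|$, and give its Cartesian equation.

|z - z1| = |z - z2| means z is equidistant from z1 and z2,
i.e. the perpendicular bisector of the segment from (-3, 3) to (2, 4) (midpoint (-1/2, 7/2)).
With z = x + yi, square both sides:
(x - (-3))^2 + (y - 3)^2 = (x - 2)^2 + (y - 4)^2
The x^2 and y^2 terms cancel: 10x + 2y = 20 - 18 = 2
Simplify: 5x + y = 1
Locus: Perpendicular bisector of the segment from (-3, 3) to (2, 4): the line 5x + y = 1


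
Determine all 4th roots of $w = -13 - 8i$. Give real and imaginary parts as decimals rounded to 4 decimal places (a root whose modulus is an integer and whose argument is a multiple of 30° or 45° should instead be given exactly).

|w| = sqrt(233) ≈ 15.264338, arg(w) ≈ 211.607502°
Root modulus = sqrt(233)^(1/4) ≈ 1.976603
Root arguments: θ_k = (arg(w) + 360°k)/4 for k = 0, 1, ..., 3
Compute each root as (root modulus)(cos θ_k + i sin θ_k) using full-precision intermediates, then round to 4 decimal places.
Roots: 1.1923 + 1.5765i, -1.5765 + 1.1923i, -1.1923 - 1.5765i, 1.5765 - 1.1923i


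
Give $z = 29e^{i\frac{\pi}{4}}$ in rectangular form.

a = r cos θ = 29 * sqrt(2)/2 = 29*sqrt(2)/2
b = r sin θ = 29 * sqrt(2)/2 = 29*sqrt(2)/2
z = 29*sqrt(2)/2 + (29*sqrt(2)/2)i


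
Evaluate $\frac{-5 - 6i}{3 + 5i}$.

Multiply numerator and denominator by conjugate (3 - 5i):
= (-5 - 6i)(3 - 5i) / (3^2 + 5^2)
= (-45 + 7i) / 34
= -45/34 + (7/34)i


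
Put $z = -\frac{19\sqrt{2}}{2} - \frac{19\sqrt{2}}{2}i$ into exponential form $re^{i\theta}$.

r = |z| = sqrt((-19*sqrt(2)/2)^2 + (-19*sqrt(2)/2)^2) = sqrt(361/2 + 361/2) = sqrt(361) = 19
θ = arctan(b/a) = arctan(-13.435/-13.435) (quadrant-adjusted) = -135° = -3π/4
z = 19e^(-i*3π/4)


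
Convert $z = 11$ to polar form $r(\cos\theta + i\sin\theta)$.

r = |z| = sqrt(a^2 + b^2) = sqrt((11)^2 + (0)^2) = sqrt(121 + 0) = sqrt(121) = 11
b = 0 and a > 0, so z lies on the positive real axis: θ = 0°
z = 11(cos 0° + i sin 0°)


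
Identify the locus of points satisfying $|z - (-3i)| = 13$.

|z - z0| = r describes a circle centered at z0 with radius r
Here z0 = -3i and r = 13
Locus: Circle centered at (0, -3) with radius 13


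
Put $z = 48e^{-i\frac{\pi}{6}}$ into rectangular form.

a = r cos θ = 48 * sqrt(3)/2 = 24*sqrt(3)
b = r sin θ = 48 * -1/2 = -24
z = 24*sqrt(3) - 24i


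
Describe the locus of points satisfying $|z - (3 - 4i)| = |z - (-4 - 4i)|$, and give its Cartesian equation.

|z - z1| = |z - z2| means z is equidistant from z1 and z2,
i.e. the perpendicular bisector of the segment from (3, -4) to (-4, -4) (midpoint (-1/2, -4)).
With z = x + yi, square both sides:
(x - 3)^2 + (y - (-4))^2 = (x - (-4))^2 + (y - (-4))^2
The x^2 and y^2 terms cancel: -14x + 0y = 32 - 25 = 7
Simplify: x = -1/2
Locus: Perpendicular bisector of the segment from (3, -4) to (-4, -4): the line x = -1/2


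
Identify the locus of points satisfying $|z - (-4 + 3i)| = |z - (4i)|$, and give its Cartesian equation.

|z - z1| = |z - z2| means z is equidistant from z1 and z2,
i.e. the perpendicular bisector of the segment from (-4, 3) to (0, 4) (midpoint (-2, 7/2)).
With z = x + yi, square both sides:
(x - (-4))^2 + (y - 3)^2 = (x - 0)^2 + (y - 4)^2
The x^2 and y^2 terms cancel: 8x + 2y = 16 - 25 = -9
Simplify: 8x + 2y = -9
Locus: Perpendicular bisector of the segment from (-4, 3) to (0, 4): the line 8x + 2y = -9


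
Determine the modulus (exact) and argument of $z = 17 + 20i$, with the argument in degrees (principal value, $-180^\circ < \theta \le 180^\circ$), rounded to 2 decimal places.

|z| = sqrt(17^2 + 20^2) = sqrt(689)
arg(z) = arctan(b/a) = arctan(20/17) (quadrant-adjusted) = 49.64°


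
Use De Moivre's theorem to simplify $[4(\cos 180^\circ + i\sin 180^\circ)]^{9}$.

By De Moivre: z^n = r^n(cos(nθ) + i sin(nθ))
= 4^9(cos(9*180°) + i sin(9*180°))
= 262144(cos 180° + i sin 180°)
= -262144


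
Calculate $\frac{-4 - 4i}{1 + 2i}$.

Multiply numerator and denominator by conjugate (1 - 2i):
= (-4 - 4i)(1 - 2i) / (1^2 + 2^2)
= (-12 + 4i) / 5
= -12/5 + (4/5)i


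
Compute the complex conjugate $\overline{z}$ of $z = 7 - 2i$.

If z = a + bi, then conjugate(z) = a - bi
conjugate(7 - 2i) = 7 + 2i


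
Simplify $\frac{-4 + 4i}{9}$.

Divisor is real, so divide each part by 9:
= -4/9 + (4/9)i


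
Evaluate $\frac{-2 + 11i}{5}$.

Divisor is real, so divide each part by 5:
= -2/5 + (11/5)i


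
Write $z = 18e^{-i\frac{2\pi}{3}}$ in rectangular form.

a = r cos θ = 18 * -1/2 = -9
b = r sin θ = 18 * -sqrt(3)/2 = -9*sqrt(3)
z = -9 - 9*sqrt(3)i


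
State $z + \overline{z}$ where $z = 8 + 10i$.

z + conjugate(z) = (a + bi) + (a - bi) = 2a
= 2 * 8 = 16


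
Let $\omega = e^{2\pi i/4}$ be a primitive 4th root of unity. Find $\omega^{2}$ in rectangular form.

ω^2 = e^(2πi·2/4) = e^(i·1π)
= cos(1π) + i sin(1π)
= -1


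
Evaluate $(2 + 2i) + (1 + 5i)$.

(2 + 1) + (2 + 5)i = 3 + 7i


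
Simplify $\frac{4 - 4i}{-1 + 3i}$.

Multiply numerator and denominator by conjugate (-1 - 3i):
= (4 - 4i)(-1 - 3i) / ((-1)^2 + 3^2)
= (-16 - 8i) / 10
Divide through by 2: (-8 - 4i) / 5
= -8/5 - (4/5)i


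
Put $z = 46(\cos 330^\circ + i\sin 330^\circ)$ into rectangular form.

a = r cos θ = 46 * sqrt(3)/2 = 23*sqrt(3)
b = r sin θ = 46 * -1/2 = -23
z = 23*sqrt(3) - 23i


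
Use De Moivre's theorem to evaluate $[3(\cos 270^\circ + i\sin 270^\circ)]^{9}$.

By De Moivre: z^n = r^n(cos(nθ) + i sin(nθ))
= 3^9(cos(9*270°) + i sin(9*270°))
= 19683(cos 270° + i sin 270°)
= -19683i


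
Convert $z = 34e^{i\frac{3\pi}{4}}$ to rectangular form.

a = r cos θ = 34 * -sqrt(2)/2 = -17*sqrt(2)
b = r sin θ = 34 * sqrt(2)/2 = 17*sqrt(2)
z = -17*sqrt(2) + 17*sqrt(2)i


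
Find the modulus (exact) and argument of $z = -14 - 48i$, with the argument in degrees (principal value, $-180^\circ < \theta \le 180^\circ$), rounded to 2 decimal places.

|z| = sqrt((-14)^2 + (-48)^2) = 50
arg(z) = arctan(b/a) = arctan(-48/-14) (quadrant-adjusted) = -106.26°


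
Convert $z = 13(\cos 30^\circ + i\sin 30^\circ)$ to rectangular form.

a = r cos θ = 13 * sqrt(3)/2 = 13*sqrt(3)/2
b = r sin θ = 13 * 1/2 = 13/2
z = 13*sqrt(3)/2 + (13/2)i


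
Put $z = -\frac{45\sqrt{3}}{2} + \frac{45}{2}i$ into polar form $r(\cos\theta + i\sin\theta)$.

r = |z| = sqrt(a^2 + b^2) = sqrt((-45*sqrt(3)/2)^2 + (45/2)^2) = sqrt(6075/4 + 2025/4) = sqrt(2025) = 45
θ = arctan(b/a) = arctan(22.5/-38.9711) (quadrant-adjusted) = 150°
z = 45(cos 150° + i sin 150°)


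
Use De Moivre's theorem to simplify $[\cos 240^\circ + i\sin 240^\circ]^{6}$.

By De Moivre: z^n = r^n(cos(nθ) + i sin(nθ))
= 1^6(cos(6*240°) + i sin(6*240°))
= 1(cos 0° + i sin 0°)
= 1
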